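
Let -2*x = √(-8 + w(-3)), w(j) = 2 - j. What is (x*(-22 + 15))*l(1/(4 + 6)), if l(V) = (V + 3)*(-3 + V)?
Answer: -6293*I*√3/200 ≈ -54.499*I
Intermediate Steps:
l(V) = (-3 + V)*(3 + V) (l(V) = (3 + V)*(-3 + V) = (-3 + V)*(3 + V))
x = -I*√3/2 (x = -√(-8 + (2 - 1*(-3)))/2 = -√(-8 + (2 + 3))/2 = -√(-8 + 5)/2 = -I*√3/2 ≈ -0.86602*I)
(x*(-22 + 15))*l(1/(4 + 6)) = ((-I*√3/2)*(-22 + 15))*(-9 + (1/(4 + 6))²) = (-I*√3/2*(-7))*(-9 + (1/10)²) = (7*I*√3/2)*(-9 + (⅒)²) = (7*I*√3/2)*(-9 + 1/100) = (7*I*√3/2)*(-899/100) = -6293*I*√3/200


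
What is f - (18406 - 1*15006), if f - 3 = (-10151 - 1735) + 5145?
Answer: -10138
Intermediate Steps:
f = -6738 (f = 3 + ((-10151 - 1735) + 5145) = 3 + (-11886 + 5145) = 3 - 6741 = -6738)
f - (18406 - 1*15006) = -6738 - (18406 - 1*15006) = -6738 - (18406 - 15006) = -6738 - 1*3400 = -6738 - 3400 = -10138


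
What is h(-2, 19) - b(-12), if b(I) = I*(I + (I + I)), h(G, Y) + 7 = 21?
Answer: -418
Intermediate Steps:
h(G, Y) = 14 (h(G, Y) = -7 + 21 = 14)
b(I) = 3*I² (b(I) = I*(I + 2*I) = I*(3*I) = 3*I²)
h(-2, 19) - b(-12) = 14 - 3*(-12)² = 14 - 3*144 = 14 - 1*432 = 14 - 432 = -418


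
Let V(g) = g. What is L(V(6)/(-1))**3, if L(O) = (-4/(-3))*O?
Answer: -512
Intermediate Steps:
L(O) = 4*O/3 (L(O) = (-4*(-1/3))*O = 4*O/3)
L(V(6)/(-1))**3 = (4*(6/(-1))/3)**3 = (4*(6*(-1))/3)**3 = ((4/3)*(-6))**3 = (-8)**3 = -512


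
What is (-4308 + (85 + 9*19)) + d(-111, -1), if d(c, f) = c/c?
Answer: -4051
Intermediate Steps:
d(c, f) = 1
(-4308 + (85 + 9*19)) + d(-111, -1) = (-4308 + (85 + 9*19)) + 1 = (-4308 + (85 + 171)) + 1 = (-4308 + 256) + 1 = -4052 + 1 = -4051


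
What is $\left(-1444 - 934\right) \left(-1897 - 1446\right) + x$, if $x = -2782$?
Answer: $7946872$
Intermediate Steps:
$\left(-1444 - 934\right) \left(-1897 - 1446\right) + x = \left(-1444 - 934\right) \left(-1897 - 1446\right) - 2782 = \left(-2378\right) \left(-3343\right) - 2782 = 7949654 - 2782 = 7946872$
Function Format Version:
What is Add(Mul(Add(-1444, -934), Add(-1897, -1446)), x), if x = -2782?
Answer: 7946872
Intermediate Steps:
Add(Mul(Add(-1444, -934), Add(-1897, -1446)), x) = Add(Mul(Add(-1444, -934), Add(-1897, -1446)), -2782) = Add(Mul(-2378, -3343), -2782) = Add(7949654, -2782) = 7946872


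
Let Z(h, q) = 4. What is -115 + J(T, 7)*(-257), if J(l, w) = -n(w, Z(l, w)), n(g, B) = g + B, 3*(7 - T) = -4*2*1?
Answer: 2712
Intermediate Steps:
T = 29/3 (T = 7 - (-4*2)/3 = 7 - (-8)/3 = 7 - ⅓*(-8) = 7 + 8/3 = 29/3 ≈ 9.6667)
n(g, B) = B + g
J(l, w) = -4 - w (J(l, w) = -(4 + w) = -4 - w)
-115 + J(T, 7)*(-257) = -115 + (-4 - 1*7)*(-257) = -115 + (-4 - 7)*(-257) = -115 - 11*(-257) = -115 + 2827 = 2712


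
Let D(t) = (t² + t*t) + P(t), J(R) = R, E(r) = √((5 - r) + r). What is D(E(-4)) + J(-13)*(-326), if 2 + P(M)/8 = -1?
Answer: 4224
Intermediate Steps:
P(M) = -24 (P(M) = -16 + 8*(-1) = -16 - 8 = -24)
E(r) = √5
D(t) = -24 + 2*t² (D(t) = (t² + t*t) - 24 = (t² + t²) - 24 = 2*t² - 24 = -24 + 2*t²)
D(E(-4)) + J(-13)*(-326) = (-24 + 2*(√5)²) - 13*(-326) = (-24 + 2*5) + 4238 = (-24 + 10) + 4238 = -14 + 4238 = 4224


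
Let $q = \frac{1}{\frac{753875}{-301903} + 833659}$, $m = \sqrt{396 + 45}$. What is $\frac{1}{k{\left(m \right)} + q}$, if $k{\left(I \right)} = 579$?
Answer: $\frac{251683399202}{145724688439861} \approx 0.0017271$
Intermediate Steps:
$m = 21$ ($m = \sqrt{441} = 21$)
$q = \frac{301903}{251683399202}$ ($q = \frac{1}{753875 \left(- \frac{1}{301903}\right) + 833659} = \frac{1}{- \frac{753875}{301903} + 833659} = \frac{1}{\frac{251683399202}{301903}} = \frac{301903}{251683399202} \approx 1.1995 \cdot 10^{-6}$)
$\frac{1}{k{\left(m \right)} + q} = \frac{1}{579 + \frac{301903}{251683399202}} = \frac{1}{\frac{145724688439861}{251683399202}} = \frac{251683399202}{145724688439861}$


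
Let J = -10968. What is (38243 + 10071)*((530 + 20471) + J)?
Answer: 484734362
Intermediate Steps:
(38243 + 10071)*((530 + 20471) + J) = (38243 + 10071)*((530 + 20471) - 10968) = 48314*(21001 - 10968) = 48314*10033 = 484734362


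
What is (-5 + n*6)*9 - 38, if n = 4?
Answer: 133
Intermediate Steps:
(-5 + n*6)*9 - 38 = (-5 + 4*6)*9 - 38 = (-5 + 24)*9 - 38 = 19*9 - 38 = 171 - 38 = 133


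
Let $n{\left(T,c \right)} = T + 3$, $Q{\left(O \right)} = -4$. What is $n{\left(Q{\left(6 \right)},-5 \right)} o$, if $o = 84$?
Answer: $-84$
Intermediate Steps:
$n{\left(T,c \right)} = 3 + T$
$n{\left(Q{\left(6 \right)},-5 \right)} o = \left(3 - 4\right) 84 = \left(-1\right) 84 = -84$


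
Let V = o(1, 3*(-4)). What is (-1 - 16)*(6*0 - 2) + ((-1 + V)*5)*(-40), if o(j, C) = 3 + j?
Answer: -566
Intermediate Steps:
V = 4 (V = 3 + 1 = 4)
(-1 - 16)*(6*0 - 2) + ((-1 + V)*5)*(-40) = (-1 - 16)*(6*0 - 2) + ((-1 + 4)*5)*(-40) = -17*(0 - 2) + (3*5)*(-40) = -17*(-2) + 15*(-40) = 34 - 600 = -566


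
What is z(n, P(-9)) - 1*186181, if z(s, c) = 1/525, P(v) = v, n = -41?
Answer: -97745024/525 ≈ -1.8618e+5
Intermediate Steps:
z(s, c) = 1/525
z(n, P(-9)) - 1*186181 = 1/525 - 1*186181 = 1/525 - 186181 = -97745024/525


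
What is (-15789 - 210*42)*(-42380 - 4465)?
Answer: 1152808605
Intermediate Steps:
(-15789 - 210*42)*(-42380 - 4465) = (-15789 - 8820)*(-46845) = -24609*(-46845) = 1152808605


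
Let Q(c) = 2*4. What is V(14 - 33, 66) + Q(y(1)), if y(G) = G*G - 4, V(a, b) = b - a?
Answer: 93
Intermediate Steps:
y(G) = -4 + G² (y(G) = G² - 4 = -4 + G²)
Q(c) = 8
V(14 - 33, 66) + Q(y(1)) = (66 - (14 - 33)) + 8 = (66 - 1*(-19)) + 8 = (66 + 19) + 8 = 85 + 8 = 93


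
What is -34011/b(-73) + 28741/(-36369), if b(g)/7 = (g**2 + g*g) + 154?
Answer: -1137393301/917517132 ≈ -1.2396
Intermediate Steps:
b(g) = 1078 + 14*g**2 (b(g) = 7*((g**2 + g*g) + 154) = 7*((g**2 + g**2) + 154) = 7*(2*g**2 + 154) = 7*(154 + 2*g**2) = 1078 + 14*g**2)
-34011/b(-73) + 28741/(-36369) = -34011/(1078 + 14*(-73)**2) + 28741/(-36369) = -34011/(1078 + 14*5329) + 28741*(-1/36369) = -34011/(1078 + 74606) - 28741/36369 = -34011/75684 - 28741/36369 = -34011*1/75684 - 28741/36369 = -11337/25228 - 28741/36369 = -1137393301/917517132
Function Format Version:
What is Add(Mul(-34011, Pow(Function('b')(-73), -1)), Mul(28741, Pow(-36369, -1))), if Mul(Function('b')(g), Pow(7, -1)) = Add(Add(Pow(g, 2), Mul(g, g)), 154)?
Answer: Rational(-1137393301, 917517132) ≈ -1.2396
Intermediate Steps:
Function('b')(g) = Add(1078, Mul(14, Pow(g, 2))) (Function('b')(g) = Mul(7, Add(Add(Pow(g, 2), Mul(g, g)), 154)) = Mul(7, Add(Add(Pow(g, 2), Pow(g, 2)), 154)) = Mul(7, Add(Mul(2, Pow(g, 2)), 154)) = Mul(7, Add(154, Mul(2, Pow(g, 2)))) = Add(1078, Mul(14, Pow(g, 2))))
Add(Mul(-34011, Pow(Function('b')(-73), -1)), Mul(28741, Pow(-36369, -1))) = Add(Mul(-34011, Pow(Add(1078, Mul(14, Pow(-73, 2))), -1)), Mul(28741, Pow(-36369, -1))) = Add(Mul(-34011, Pow(Add(1078, Mul(14, 5329)), -1)), Mul(28741, Rational(-1, 36369))) = Add(Mul(-34011, Pow(Add(1078, 74606), -1)), Rational(-28741, 36369)) = Add(Mul(-34011, Pow(75684, -1)), Rational(-28741, 36369)) = Add(Mul(-34011, Rational(1, 75684)), Rational(-28741, 36369)) = Add(Rational(-11337, 25228), Rational(-28741, 36369)) = Rational(-1137393301, 917517132)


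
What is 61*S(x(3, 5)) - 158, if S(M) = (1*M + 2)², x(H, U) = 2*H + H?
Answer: 7223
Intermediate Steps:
x(H, U) = 3*H
S(M) = (2 + M)² (S(M) = (M + 2)² = (2 + M)²)
61*S(x(3, 5)) - 158 = 61*(2 + 3*3)² - 158 = 61*(2 + 9)² - 158 = 61*11² - 158 = 61*121 - 158 = 7381 - 158 = 7223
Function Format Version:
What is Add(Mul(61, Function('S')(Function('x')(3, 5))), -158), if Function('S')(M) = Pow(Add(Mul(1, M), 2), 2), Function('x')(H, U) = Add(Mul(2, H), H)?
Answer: 7223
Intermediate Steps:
Function('x')(H, U) = Mul(3, H)
Function('S')(M) = Pow(Add(2, M), 2) (Function('S')(M) = Pow(Add(M, 2), 2) = Pow(Add(2, M), 2))
Add(Mul(61, Function('S')(Function('x')(3, 5))), -158) = Add(Mul(61, Pow(Add(2, Mul(3, 3)), 2)), -158) = Add(Mul(61, Pow(Add(2, 9), 2)), -158) = Add(Mul(61, Pow(11, 2)), -158) = Add(Mul(61, 121), -158) = Add(7381, -158) = 7223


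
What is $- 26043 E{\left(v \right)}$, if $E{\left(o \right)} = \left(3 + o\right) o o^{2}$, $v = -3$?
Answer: $0$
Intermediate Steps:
$E{\left(o \right)} = o^{3} \left(3 + o\right)$ ($E{\left(o \right)} = o \left(3 + o\right) o^{2} = o^{3} \left(3 + o\right)$)
$- 26043 E{\left(v \right)} = - 26043 \left(-3\right)^{3} \left(3 - 3\right) = - 26043 \left(\left(-27\right) 0\right) = \left(-26043\right) 0 = 0$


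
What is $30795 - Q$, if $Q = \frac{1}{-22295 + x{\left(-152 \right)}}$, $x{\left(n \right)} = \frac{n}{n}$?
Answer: $\frac{686543731}{22294} \approx 30795.0$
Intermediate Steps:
$x{\left(n \right)} = 1$
$Q = - \frac{1}{22294}$ ($Q = \frac{1}{-22295 + 1} = \frac{1}{-22294} = - \frac{1}{22294} \approx -4.4855 \cdot 10^{-5}$)
$30795 - Q = 30795 - - \frac{1}{22294} = 30795 + \frac{1}{22294} = \frac{686543731}{22294}$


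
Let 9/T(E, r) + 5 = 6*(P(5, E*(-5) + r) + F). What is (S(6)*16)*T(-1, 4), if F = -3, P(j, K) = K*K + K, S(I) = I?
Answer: 864/517 ≈ 1.6712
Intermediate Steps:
P(j, K) = K + K**2 (P(j, K) = K**2 + K = K + K**2)
T(E, r) = 9/(-23 + 6*(r - 5*E)*(1 + r - 5*E)) (T(E, r) = 9/(-5 + 6*((E*(-5) + r)*(1 + (E*(-5) + r)) - 3)) = 9/(-5 + 6*((-5*E + r)*(1 + (-5*E + r)) - 3)) = 9/(-5 + 6*((r - 5*E)*(1 + (r - 5*E)) - 3)) = 9/(-5 + 6*((r - 5*E)*(1 + r - 5*E) - 3)) = 9/(-5 + 6*(-3 + (r - 5*E)*(1 + r - 5*E))) = 9/(-5 + (-18 + 6*(r - 5*E)*(1 + r - 5*E))) = 9/(-23 + 6*(r - 5*E)*(1 + r - 5*E)))
(S(6)*16)*T(-1, 4) = (6*16)*(9/(-23 - 6*(-1*4 + 5*(-1))*(1 + 4 - 5*(-1)))) = 96*(9/(-23 - 6*(-4 - 5)*(1 + 4 + 5))) = 96*(9/(-23 - 6*(-9)*10)) = 96*(9/(-23 + 540)) = 96*(9/517) = 864/517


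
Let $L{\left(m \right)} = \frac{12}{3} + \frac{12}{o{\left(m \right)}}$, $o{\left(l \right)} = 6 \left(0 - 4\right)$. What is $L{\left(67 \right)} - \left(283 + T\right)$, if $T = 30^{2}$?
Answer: $- \frac{2359}{2} \approx -1179.5$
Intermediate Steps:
$o{\left(l \right)} = -24$ ($o{\left(l \right)} = 6 \left(-4\right) = -24$)
$T = 900$
$L{\left(m \right)} = \frac{7}{2}$ ($L{\left(m \right)} = \frac{12}{3} + \frac{12}{-24} = 12 \cdot \frac{1}{3} + 12 \left(- \frac{1}{24}\right) = 4 - \frac{1}{2} = \frac{7}{2}$)
$L{\left(67 \right)} - \left(283 + T\right) = \frac{7}{2} - 1183 = - \frac{2359}{2}$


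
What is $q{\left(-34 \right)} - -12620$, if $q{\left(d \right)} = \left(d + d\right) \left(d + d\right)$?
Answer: $17244$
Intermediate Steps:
$q{\left(d \right)} = 4 d^{2}$ ($q{\left(d \right)} = 2 d 2 d = 4 d^{2}$)
$q{\left(-34 \right)} - -12620 = 4 \left(-34\right)^{2} - -12620 = 4 \cdot 1156 + 12620 = 4624 + 12620 = 17244$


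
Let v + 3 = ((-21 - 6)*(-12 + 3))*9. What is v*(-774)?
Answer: -1690416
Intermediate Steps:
v = 2184 (v = -3 + ((-21 - 6)*(-12 + 3))*9 = -3 - 27*(-9)*9 = -3 + 243*9 = -3 + 2187 = 2184)
v*(-774) = 2184*(-774) = -1690416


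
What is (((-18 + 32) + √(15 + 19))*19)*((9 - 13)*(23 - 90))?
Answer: 71288 + 5092*√34 ≈ 1.0098e+5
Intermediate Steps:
(((-18 + 32) + √(15 + 19))*19)*((9 - 13)*(23 - 90)) = ((14 + √34)*19)*(-4*(-67)) = (266 + 19*√34)*268 = 71288 + 5092*√34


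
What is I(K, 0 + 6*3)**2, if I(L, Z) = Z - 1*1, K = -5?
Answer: 289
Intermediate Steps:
I(L, Z) = -1 + Z (I(L, Z) = Z - 1 = -1 + Z)
I(K, 0 + 6*3)**2 = (-1 + (0 + 6*3))**2 = (-1 + (0 + 18))**2 = (-1 + 18)**2 = 17**2 = 289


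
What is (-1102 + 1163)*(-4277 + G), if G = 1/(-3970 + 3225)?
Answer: -194368326/745 ≈ -2.6090e+5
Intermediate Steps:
G = -1/745 (G = 1/(-745) = -1/745 ≈ -0.0013423)
(-1102 + 1163)*(-4277 + G) = (-1102 + 1163)*(-4277 - 1/745) = 61*(-3186366/745) = -194368326/745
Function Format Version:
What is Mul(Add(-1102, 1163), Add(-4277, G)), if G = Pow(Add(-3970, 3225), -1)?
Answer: Rational(-194368326, 745) ≈ -2.6090e+5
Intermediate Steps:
G = Rational(-1, 745) (G = Pow(-745, -1) = Rational(-1, 745) ≈ -0.0013423)
Mul(Add(-1102, 1163), Add(-4277, G)) = Mul(Add(-1102, 1163), Add(-4277, Rational(-1, 745))) = Mul(61, Rational(-3186366, 745)) = Rational(-194368326, 745)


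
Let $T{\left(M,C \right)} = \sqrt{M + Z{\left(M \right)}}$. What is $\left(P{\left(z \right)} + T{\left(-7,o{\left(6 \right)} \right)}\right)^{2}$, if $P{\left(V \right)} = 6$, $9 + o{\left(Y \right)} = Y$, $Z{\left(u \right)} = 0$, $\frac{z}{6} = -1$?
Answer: $\left(6 + i \sqrt{7}\right)^{2} \approx 29.0 + 31.749 i$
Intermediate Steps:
$z = -6$ ($z = 6 \left(-1\right) = -6$)
$o{\left(Y \right)} = -9 + Y$
$T{\left(M,C \right)} = \sqrt{M}$ ($T{\left(M,C \right)} = \sqrt{M + 0} = \sqrt{M}$)
$\left(P{\left(z \right)} + T{\left(-7,o{\left(6 \right)} \right)}\right)^{2} = \left(6 + \sqrt{-7}\right)^{2} = \left(6 + i \sqrt{7}\right)^{2}$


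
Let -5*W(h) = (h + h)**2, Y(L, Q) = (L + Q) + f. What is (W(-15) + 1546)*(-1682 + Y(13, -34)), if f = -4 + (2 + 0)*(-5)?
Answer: -2345422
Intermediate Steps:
f = -14 (f = -4 + 2*(-5) = -4 - 10 = -14)
Y(L, Q) = -14 + L + Q (Y(L, Q) = (L + Q) - 14 = -14 + L + Q)
W(h) = -4*h**2/5 (W(h) = -(h + h)**2/5 = -4*h**2/5)
(W(-15) + 1546)*(-1682 + Y(13, -34)) = (-4/5*(-15)**2 + 1546)*(-1682 + (-14 + 13 - 34)) = (-4/5*225 + 1546)*(-1682 - 35) = (-180 + 1546)*(-1717) = 1366*(-1717) = -2345422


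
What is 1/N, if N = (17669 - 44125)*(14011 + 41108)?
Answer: -1/1458228264 ≈ -6.8576e-10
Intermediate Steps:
N = -1458228264 (N = -26456*55119 = -1458228264)
1/N = 1/(-1458228264) = -1/1458228264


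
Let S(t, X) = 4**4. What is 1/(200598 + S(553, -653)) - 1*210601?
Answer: -42300053253/200854 ≈ -2.1060e+5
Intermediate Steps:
S(t, X) = 256
1/(200598 + S(553, -653)) - 1*210601 = 1/(200598 + 256) - 1*210601 = 1/200854 - 210601 = -42300053253/200854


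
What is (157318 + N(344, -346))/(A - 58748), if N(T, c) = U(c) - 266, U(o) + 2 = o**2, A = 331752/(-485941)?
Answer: -67245973403/14274196810 ≈ -4.7110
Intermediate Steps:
A = -331752/485941 (A = 331752*(-1/485941) = -331752/485941 ≈ -0.68270)
U(o) = -2 + o**2
N(T, c) = -268 + c**2 (N(T, c) = (-2 + c**2) - 266 = -268 + c**2)
(157318 + N(344, -346))/(A - 58748) = (157318 + (-268 + (-346)**2))/(-331752/485941 - 58748) = (157318 + (-268 + 119716))/(-28548393620/485941) = (157318 + 119448)*(-485941/28548393620) = 276766*(-485941/28548393620) = -67245973403/14274196810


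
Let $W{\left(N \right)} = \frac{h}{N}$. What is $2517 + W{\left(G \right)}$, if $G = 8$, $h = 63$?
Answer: $\frac{20199}{8} \approx 2524.9$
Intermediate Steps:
$W{\left(N \right)} = \frac{63}{N}$
$2517 + W{\left(G \right)} = 2517 + \frac{63}{8} = \frac{20199}{8}$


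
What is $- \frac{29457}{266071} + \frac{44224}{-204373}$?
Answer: $- \frac{1368226105}{4182902191} \approx -0.3271$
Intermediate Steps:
$- \frac{29457}{266071} + \frac{44224}{-204373} = \left(-29457\right) \frac{1}{266071} + 44224 \left(- \frac{1}{204373}\right) = - \frac{29457}{266071} - \frac{44224}{204373} = - \frac{1368226105}{4182902191}$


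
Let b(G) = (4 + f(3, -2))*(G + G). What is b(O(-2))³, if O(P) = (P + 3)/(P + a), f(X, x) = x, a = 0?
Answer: -8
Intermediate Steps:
O(P) = (3 + P)/P (O(P) = (P + 3)/(P + 0) = (3 + P)/P)
b(G) = 4*G (b(G) = (4 - 2)*(G + G) = 2*(2*G) = 4*G)
b(O(-2))³ = (4*((3 - 2)/(-2)))³ = (4*(-½*1))³ = (4*(-½))³ = (-2)³ = -8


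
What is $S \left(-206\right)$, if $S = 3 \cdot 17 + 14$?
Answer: $-13390$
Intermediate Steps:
$S = 65$ ($S = 51 + 14 = 65$)
$S \left(-206\right) = 65 \left(-206\right) = -13390$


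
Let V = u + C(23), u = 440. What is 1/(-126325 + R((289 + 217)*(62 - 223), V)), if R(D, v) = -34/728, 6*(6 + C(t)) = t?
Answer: -364/45982317 ≈ -7.9161e-6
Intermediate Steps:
C(t) = -6 + t/6
V = 2627/6 (V = 440 + (-6 + (⅙)*23) = 440 + (-6 + 23/6) = 440 - 13/6 = 2627/6 ≈ 437.83)
R(D, v) = -17/364 (R(D, v) = -34*1/728 = -17/364)
1/(-126325 + R((289 + 217)*(62 - 223), V)) = 1/(-126325 - 17/364) = 1/(-45982317/364) = -364/45982317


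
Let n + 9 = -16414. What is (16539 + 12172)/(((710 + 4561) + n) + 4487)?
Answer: -28711/6665 ≈ -4.3077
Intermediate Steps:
n = -16423 (n = -9 - 16414 = -16423)
(16539 + 12172)/(((710 + 4561) + n) + 4487) = (16539 + 12172)/(((710 + 4561) - 16423) + 4487) = 28711/((5271 - 16423) + 4487) = 28711/(-11152 + 4487) = 28711/(-6665) = 28711*(-1/6665) = -28711/6665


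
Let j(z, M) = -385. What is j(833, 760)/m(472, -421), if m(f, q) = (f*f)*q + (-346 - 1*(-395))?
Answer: 77/18758403 ≈ 4.1048e-6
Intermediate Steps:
m(f, q) = 49 + q*f**2 (m(f, q) = f**2*q + (-346 + 395) = q*f**2 + 49 = 49 + q*f**2)
j(833, 760)/m(472, -421) = -385/(49 - 421*472**2) = -385/(49 - 421*222784) = -385/(49 - 93792064) = -385/(-93792015) = -385*(-1/93792015) = 77/18758403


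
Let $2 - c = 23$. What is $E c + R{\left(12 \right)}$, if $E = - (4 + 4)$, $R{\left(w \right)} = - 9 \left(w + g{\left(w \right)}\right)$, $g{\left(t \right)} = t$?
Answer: $-48$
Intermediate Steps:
$c = -21$ ($c = 2 - 23 = -21$)
$R{\left(w \right)} = - 18 w$ ($R{\left(w \right)} = - 9 \left(w + w\right) = - 9 \cdot 2 w = - 18 w$)
$E = -8$ ($E = \left(-1\right) 8 = -8$)
$E c + R{\left(12 \right)} = \left(-8\right) \left(-21\right) - 216 = 168 - 216 = -48$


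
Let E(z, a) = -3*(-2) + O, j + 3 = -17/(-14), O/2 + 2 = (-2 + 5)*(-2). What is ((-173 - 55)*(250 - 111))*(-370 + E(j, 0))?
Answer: 12042960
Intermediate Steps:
O = -16 (O = -4 + 2*((-2 + 5)*(-2)) = -4 + 2*(3*(-2)) = -4 + 2*(-6) = -4 - 12 = -16)
j = -25/14 (j = -3 - 17/(-14) = -3 - 17*(-1/14) = -3 + 17/14 = -25/14 ≈ -1.7857)
E(z, a) = -10 (E(z, a) = -3*(-2) - 16 = 6 - 16 = -10)
((-173 - 55)*(250 - 111))*(-370 + E(j, 0)) = ((-173 - 55)*(250 - 111))*(-370 - 10) = -228*139*(-380) = -31692*(-380) = 12042960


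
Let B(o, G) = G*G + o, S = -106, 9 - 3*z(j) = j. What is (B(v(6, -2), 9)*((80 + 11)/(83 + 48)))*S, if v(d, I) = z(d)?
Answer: -790972/131 ≈ -6038.0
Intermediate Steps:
z(j) = 3 - j/3
v(d, I) = 3 - d/3
B(o, G) = o + G² (B(o, G) = G² + o = o + G²)
(B(v(6, -2), 9)*((80 + 11)/(83 + 48)))*S = (((3 - ⅓*6) + 9²)*((80 + 11)/(83 + 48)))*(-106) = (((3 - 2) + 81)*(91/131))*(-106) = ((1 + 81)*(91*(1/131)))*(-106) = (82*(91/131))*(-106) = (7462/131)*(-106) = -790972/131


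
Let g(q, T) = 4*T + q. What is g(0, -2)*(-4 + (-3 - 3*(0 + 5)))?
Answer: 176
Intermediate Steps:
g(q, T) = q + 4*T
g(0, -2)*(-4 + (-3 - 3*(0 + 5))) = (0 + 4*(-2))*(-4 + (-3 - 3*(0 + 5))) = (0 - 8)*(-4 + (-3 - 3*5)) = -8*(-4 + (-3 - 15)) = -8*(-4 - 18) = -8*(-22) = 176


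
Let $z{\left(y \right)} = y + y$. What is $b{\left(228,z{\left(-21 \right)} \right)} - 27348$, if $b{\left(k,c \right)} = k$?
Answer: $-27120$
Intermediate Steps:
$z{\left(y \right)} = 2 y$
$b{\left(228,z{\left(-21 \right)} \right)} - 27348 = 228 - 27348 = -27120$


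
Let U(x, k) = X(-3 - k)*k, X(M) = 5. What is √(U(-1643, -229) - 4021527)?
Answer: 4*I*√251417 ≈ 2005.7*I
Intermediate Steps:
U(x, k) = 5*k
√(U(-1643, -229) - 4021527) = √(5*(-229) - 4021527) = √(-1145 - 4021527) = √(-4022672) = 4*I*√251417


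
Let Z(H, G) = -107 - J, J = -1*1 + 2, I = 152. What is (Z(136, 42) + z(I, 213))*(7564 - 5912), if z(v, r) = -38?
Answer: -241192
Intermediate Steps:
J = 1 (J = -1 + 2 = 1)
Z(H, G) = -108 (Z(H, G) = -107 - 1*1 = -107 - 1 = -108)
(Z(136, 42) + z(I, 213))*(7564 - 5912) = (-108 - 38)*(7564 - 5912) = -146*1652 = -241192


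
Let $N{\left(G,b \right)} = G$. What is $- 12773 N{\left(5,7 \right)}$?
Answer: $-63865$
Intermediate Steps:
$- 12773 N{\left(5,7 \right)} = \left(-12773\right) 5 = -63865$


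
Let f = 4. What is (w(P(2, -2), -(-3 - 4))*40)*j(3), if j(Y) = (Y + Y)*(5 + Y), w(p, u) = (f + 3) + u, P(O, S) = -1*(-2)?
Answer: 26880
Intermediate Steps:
P(O, S) = 2
w(p, u) = 7 + u (w(p, u) = (4 + 3) + u = 7 + u)
j(Y) = 2*Y*(5 + Y) (j(Y) = (2*Y)*(5 + Y) = 2*Y*(5 + Y))
(w(P(2, -2), -(-3 - 4))*40)*j(3) = ((7 - (-3 - 4))*40)*(2*3*(5 + 3)) = ((7 - 1*(-7))*40)*(2*3*8) = ((7 + 7)*40)*48 = (14*40)*48 = 560*48 = 26880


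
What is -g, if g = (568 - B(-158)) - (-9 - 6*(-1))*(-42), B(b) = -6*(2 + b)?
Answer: 494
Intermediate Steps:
B(b) = -12 - 6*b
g = -494 (g = (568 - (-12 - 6*(-158))) - (-9 - 6*(-1))*(-42) = (568 - (-12 + 948)) - (-9 + 6)*(-42) = (568 - 1*936) - (-3)*(-42) = (568 - 936) - 1*126 = -368 - 126 = -494)
-g = -1*(-494) = 494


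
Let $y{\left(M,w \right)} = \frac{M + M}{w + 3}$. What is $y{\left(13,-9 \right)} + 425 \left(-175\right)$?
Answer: $- \frac{223138}{3} \approx -74379.0$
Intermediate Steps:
$y{\left(M,w \right)} = \frac{2 M}{3 + w}$
$y{\left(13,-9 \right)} + 425 \left(-175\right) = 2 \cdot 13 \frac{1}{3 - 9} + 425 \left(-175\right) = 2 \cdot 13 \frac{1}{-6} - 74375 = 2 \cdot 13 \left(- \frac{1}{6}\right) - 74375 = - \frac{13}{3} - 74375 = - \frac{223138}{3}$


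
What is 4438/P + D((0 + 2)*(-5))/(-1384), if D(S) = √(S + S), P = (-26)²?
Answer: 2219/338 - I*√5/692 ≈ 6.5651 - 0.0032313*I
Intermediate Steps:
P = 676
D(S) = √2*√S (D(S) = √(2*S) = √2*√S)
4438/P + D((0 + 2)*(-5))/(-1384) = 4438/676 + (√2*√((0 + 2)*(-5)))/(-1384) = 4438*(1/676) + (√2*√(2*(-5)))*(-1/1384) = 2219/338 + (√2*√(-10))*(-1/1384) = 2219/338 + (√2*(I*√10))*(-1/1384) = 2219/338 + (2*I*√5)*(-1/1384) = 2219/338 - I*√5/692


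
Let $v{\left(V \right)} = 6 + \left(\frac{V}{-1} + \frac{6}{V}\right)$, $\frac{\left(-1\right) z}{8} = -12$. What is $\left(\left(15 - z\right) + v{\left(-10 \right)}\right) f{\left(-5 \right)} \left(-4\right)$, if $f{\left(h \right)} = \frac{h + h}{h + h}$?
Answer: $\frac{1312}{5} \approx 262.4$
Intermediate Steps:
$z = 96$ ($z = \left(-8\right) \left(-12\right) = 96$)
$v{\left(V \right)} = 6 - V + \frac{6}{V}$ ($v{\left(V \right)} = 6 + \left(V \left(-1\right) + \frac{6}{V}\right) = 6 - \left(V - \frac{6}{V}\right) = 6 - V + \frac{6}{V}$)
$f{\left(h \right)} = 1$ ($f{\left(h \right)} = \frac{2 h}{2 h} = 2 h \frac{1}{2 h} = 1$)
$\left(\left(15 - z\right) + v{\left(-10 \right)}\right) f{\left(-5 \right)} \left(-4\right) = \left(\left(15 - 96\right) + \left(6 - -10 + \frac{6}{-10}\right)\right) 1 \left(-4\right) = \left(\left(15 - 96\right) + \left(6 + 10 + 6 \left(- \frac{1}{10}\right)\right)\right) \left(-4\right) = \left(-81 + \left(6 + 10 - \frac{3}{5}\right)\right) \left(-4\right) = \left(-81 + \frac{77}{5}\right) \left(-4\right) = \left(- \frac{328}{5}\right) \left(-4\right) = \frac{1312}{5}$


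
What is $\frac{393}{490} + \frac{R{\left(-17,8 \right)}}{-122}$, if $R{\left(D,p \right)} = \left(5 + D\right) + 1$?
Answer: $\frac{13334}{14945} \approx 0.8922$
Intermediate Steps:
$R{\left(D,p \right)} = 6 + D$
$\frac{393}{490} + \frac{R{\left(-17,8 \right)}}{-122} = \frac{393}{490} + \frac{6 - 17}{-122} = 393 \cdot \frac{1}{490} - - \frac{11}{122} = \frac{393}{490} + \frac{11}{122} = \frac{13334}{14945}$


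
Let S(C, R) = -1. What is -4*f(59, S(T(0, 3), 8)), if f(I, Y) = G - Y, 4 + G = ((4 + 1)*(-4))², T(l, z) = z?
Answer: -1588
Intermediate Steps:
G = 396 (G = -4 + ((4 + 1)*(-4))² = -4 + (5*(-4))² = -4 + (-20)² = -4 + 400 = 396)
f(I, Y) = 396 - Y
-4*f(59, S(T(0, 3), 8)) = -4*(396 - 1*(-1)) = -4*(396 + 1) = -4*397 = -1588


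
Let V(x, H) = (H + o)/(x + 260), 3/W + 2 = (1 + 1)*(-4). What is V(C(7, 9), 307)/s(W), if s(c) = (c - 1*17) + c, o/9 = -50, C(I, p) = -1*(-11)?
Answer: 65/2168 ≈ 0.029982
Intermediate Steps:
C(I, p) = 11
o = -450 (o = 9*(-50) = -450)
W = -3/10 (W = 3/(-2 + (1 + 1)*(-4)) = 3/(-2 + 2*(-4)) = 3/(-2 - 8) = 3/(-10) = 3*(-1/10) = -3/10 ≈ -0.30000)
V(x, H) = (-450 + H)/(260 + x) (V(x, H) = (H - 450)/(x + 260) = (-450 + H)/(260 + x))
s(c) = -17 + 2*c (s(c) = (c - 17) + c = (-17 + c) + c = -17 + 2*c)
V(C(7, 9), 307)/s(W) = ((-450 + 307)/(260 + 11))/(-17 + 2*(-3/10)) = (-143/271)/(-17 - 3/5) = ((1/271)*(-143))/(-88/5) = -143/271*(-5/88) = 65/2168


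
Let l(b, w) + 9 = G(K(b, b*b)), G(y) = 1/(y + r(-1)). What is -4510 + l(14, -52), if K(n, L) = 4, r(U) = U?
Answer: -13556/3 ≈ -4518.7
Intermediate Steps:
G(y) = 1/(-1 + y) (G(y) = 1/(y - 1) = 1/(-1 + y))
l(b, w) = -26/3 (l(b, w) = -9 + 1/(-1 + 4) = -9 + 1/3 = -9 + ⅓ = -26/3)
-4510 + l(14, -52) = -4510 - 26/3 = -13556/3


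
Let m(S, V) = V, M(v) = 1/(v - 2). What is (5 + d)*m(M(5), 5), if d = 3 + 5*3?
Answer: 115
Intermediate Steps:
M(v) = 1/(-2 + v)
d = 18 (d = 3 + 15 = 18)
(5 + d)*m(M(5), 5) = (5 + 18)*5 = 23*5 = 115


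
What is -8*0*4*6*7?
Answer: 0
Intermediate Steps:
-8*0*4*6*7 = -0*6*7 = -8*0*7 = 0*7 = 0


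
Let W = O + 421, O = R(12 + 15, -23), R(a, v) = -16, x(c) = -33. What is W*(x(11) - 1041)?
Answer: -434970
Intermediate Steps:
O = -16
W = 405 (W = -16 + 421 = 405)
W*(x(11) - 1041) = 405*(-33 - 1041) = 405*(-1074) = -434970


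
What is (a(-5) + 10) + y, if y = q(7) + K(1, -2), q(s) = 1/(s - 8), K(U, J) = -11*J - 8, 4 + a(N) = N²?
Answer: 44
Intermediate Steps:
a(N) = -4 + N²
K(U, J) = -8 - 11*J
q(s) = 1/(-8 + s)
y = 13 (y = 1/(-8 + 7) + (-8 - 11*(-2)) = 1/(-1) + (-8 + 22) = -1 + 14 = 13)
(a(-5) + 10) + y = ((-4 + (-5)²) + 10) + 13 = ((-4 + 25) + 10) + 13 = (21 + 10) + 13 = 31 + 13 = 44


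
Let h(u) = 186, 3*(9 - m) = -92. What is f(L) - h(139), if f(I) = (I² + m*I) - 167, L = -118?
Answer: 26671/3 ≈ 8890.3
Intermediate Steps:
m = 119/3 (m = 9 - ⅓*(-92) = 9 + 92/3 = 119/3 ≈ 39.667)
f(I) = -167 + I² + 119*I/3 (f(I) = (I² + 119*I/3) - 167 = -167 + I² + 119*I/3)
f(L) - h(139) = (-167 + (-118)² + (119/3)*(-118)) - 1*186 = (-167 + 13924 - 14042/3) - 186 = 27229/3 - 186 = 26671/3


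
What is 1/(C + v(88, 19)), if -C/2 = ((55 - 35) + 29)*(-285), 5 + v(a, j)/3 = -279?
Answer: 1/27078 ≈ 3.6930e-5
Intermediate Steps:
v(a, j) = -852 (v(a, j) = -15 + 3*(-279) = -15 - 837 = -852)
C = 27930 (C = -2*((55 - 35) + 29)*(-285) = -2*(20 + 29)*(-285) = -98*(-285) = -2*(-13965) = 27930)
1/(C + v(88, 19)) = 1/(27930 - 852) = 1/27078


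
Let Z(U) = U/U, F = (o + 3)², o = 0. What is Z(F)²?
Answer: 1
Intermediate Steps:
F = 9 (F = (0 + 3)² = 3² = 9)
Z(U) = 1
Z(F)² = 1² = 1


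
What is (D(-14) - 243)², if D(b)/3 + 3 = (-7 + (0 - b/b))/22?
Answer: 7750656/121 ≈ 64055.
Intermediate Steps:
D(b) = -111/11 (D(b) = -9 + 3*((-7 + (0 - b/b))/22) = -9 + 3*((-7 + (0 - 1*1))*(1/22)) = -9 + 3*((-7 + (0 - 1))*(1/22)) = -9 + 3*((-7 - 1)*(1/22)) = -9 + 3*(-8*1/22) = -9 + 3*(-4/11) = -9 - 12/11 = -111/11)
(D(-14) - 243)² = (-111/11 - 243)² = (-2784/11)² = 7750656/121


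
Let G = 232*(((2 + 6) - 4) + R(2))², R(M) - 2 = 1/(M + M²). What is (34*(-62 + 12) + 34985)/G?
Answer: 299565/79402 ≈ 3.7728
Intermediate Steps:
R(M) = 2 + 1/(M + M²)
G = 79402/9 (G = 232*(((2 + 6) - 4) + (1 + 2*2 + 2*2²)/(2*(1 + 2)))² = 232*((8 - 4) + (½)*(1 + 4 + 2*4)/3)² = 232*(4 + (½)*(⅓)*(1 + 4 + 8))² = 232*(4 + (½)*(⅓)*13)² = 232*(4 + 13/6)² = 232*(37/6)² = 232*(1369/36) = 79402/9 ≈ 8822.4)
(34*(-62 + 12) + 34985)/G = (34*(-62 + 12) + 34985)/(79402/9) = (34*(-50) + 34985)*(9/79402) = (-1700 + 34985)*(9/79402) = 33285*(9/79402) = 299565/79402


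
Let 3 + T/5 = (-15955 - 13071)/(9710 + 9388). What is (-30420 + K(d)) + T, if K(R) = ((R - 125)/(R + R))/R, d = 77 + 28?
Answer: -23740205074/779835 ≈ -30443.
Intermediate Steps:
d = 105
K(R) = (-125 + R)/(2*R²) (K(R) = ((-125 + R)/((2*R)))/R = ((-125 + R)*(1/(2*R)))/R = ((-125 + R)/(2*R))/R = (-125 + R)/(2*R²))
T = -215800/9549 (T = -15 + 5*((-15955 - 13071)/(9710 + 9388)) = -15 + 5*(-29026/19098) = -15 + 5*(-29026*1/19098) = -15 + 5*(-14513/9549) = -15 - 72565/9549 = -215800/9549 ≈ -22.599)
(-30420 + K(d)) + T = (-30420 + (½)*(-125 + 105)/105²) - 215800/9549 = (-30420 + (½)*(1/11025)*(-20)) - 215800/9549 = (-30420 - 2/2205) - 215800/9549 = -67076102/2205 - 215800/9549 = -23740205074/779835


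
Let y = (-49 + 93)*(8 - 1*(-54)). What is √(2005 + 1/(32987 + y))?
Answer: 16*√9990235515/35715 ≈ 44.777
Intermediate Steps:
y = 2728 (y = 44*(8 + 54) = 44*62 = 2728)
√(2005 + 1/(32987 + y)) = √(2005 + 1/(32987 + 2728)) = √(2005 + 1/35715) = √(71608576/35715) = 16*√9990235515/35715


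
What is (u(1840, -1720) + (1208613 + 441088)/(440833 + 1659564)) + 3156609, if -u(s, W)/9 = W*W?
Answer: -49294196639726/2100397 ≈ -2.3469e+7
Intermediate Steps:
u(s, W) = -9*W² (u(s, W) = -9*W*W = -9*W²)
(u(1840, -1720) + (1208613 + 441088)/(440833 + 1659564)) + 3156609 = (-9*(-1720)² + (1208613 + 441088)/(440833 + 1659564)) + 3156609 = (-9*2958400 + 1649701/2100397) + 3156609 = (-26625600 + 1649701*(1/2100397)) + 3156609 = (-26625600 + 1649701/2100397) + 3156609 = -55924328713499/2100397 + 3156609 = -49294196639726/2100397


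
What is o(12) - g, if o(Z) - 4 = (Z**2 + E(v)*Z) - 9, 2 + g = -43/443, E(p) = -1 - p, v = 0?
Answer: 57190/443 ≈ 129.10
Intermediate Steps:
g = -929/443 (g = -2 - 43/443 = -929/443 ≈ -2.0971)
o(Z) = -5 + Z**2 - Z (o(Z) = 4 + ((Z**2 + (-1 - 1*0)*Z) - 9) = 4 + ((Z**2 + (-1 + 0)*Z) - 9) = 4 + ((Z**2 - Z) - 9) = 4 + (-9 + Z**2 - Z) = -5 + Z**2 - Z)
o(12) - g = (-5 + 12**2 - 1*12) - 1*(-929/443) = (-5 + 144 - 12) + 929/443 = 127 + 929/443 = 57190/443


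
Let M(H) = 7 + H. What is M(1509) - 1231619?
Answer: -1230103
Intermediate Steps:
M(1509) - 1231619 = (7 + 1509) - 1231619 = 1516 - 1231619 = -1230103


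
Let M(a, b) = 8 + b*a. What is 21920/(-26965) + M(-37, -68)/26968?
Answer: -26153945/36359606 ≈ -0.71931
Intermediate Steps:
M(a, b) = 8 + a*b
21920/(-26965) + M(-37, -68)/26968 = 21920/(-26965) + (8 - 37*(-68))/26968 = 21920*(-1/26965) + (8 + 2516)*(1/26968) = -4384/5393 + 2524*(1/26968) = -4384/5393 + 631/6742 = -26153945/36359606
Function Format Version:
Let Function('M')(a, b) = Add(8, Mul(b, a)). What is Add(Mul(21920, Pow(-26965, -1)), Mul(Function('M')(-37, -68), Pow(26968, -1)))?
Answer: Rational(-26153945, 36359606) ≈ -0.71931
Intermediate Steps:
Function('M')(a, b) = Add(8, Mul(a, b))
Add(Mul(21920, Pow(-26965, -1)), Mul(Function('M')(-37, -68), Pow(26968, -1))) = Add(Mul(21920, Pow(-26965, -1)), Mul(Add(8, Mul(-37, -68)), Pow(26968, -1))) = Add(Mul(21920, Rational(-1, 26965)), Mul(Add(8, 2516), Rational(1, 26968))) = Add(Rational(-4384, 5393), Mul(2524, Rational(1, 26968))) = Add(Rational(-4384, 5393), Rational(631, 6742)) = Rational(-26153945, 36359606)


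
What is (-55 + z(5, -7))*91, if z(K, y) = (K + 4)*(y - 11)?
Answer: -19747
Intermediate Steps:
z(K, y) = (-11 + y)*(4 + K) (z(K, y) = (4 + K)*(-11 + y) = (-11 + y)*(4 + K))
(-55 + z(5, -7))*91 = (-55 + (-44 - 11*5 + 4*(-7) + 5*(-7)))*91 = (-55 + (-44 - 55 - 28 - 35))*91 = (-55 - 162)*91 = -217*91 = -19747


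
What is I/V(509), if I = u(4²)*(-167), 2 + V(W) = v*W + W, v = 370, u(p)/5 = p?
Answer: -13360/188837 ≈ -0.070749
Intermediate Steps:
u(p) = 5*p
V(W) = -2 + 371*W (V(W) = -2 + (370*W + W) = -2 + 371*W)
I = -13360 (I = (5*4²)*(-167) = (5*16)*(-167) = 80*(-167) = -13360)
I/V(509) = -13360/(-2 + 371*509) = -13360/(-2 + 188839) = -13360/188837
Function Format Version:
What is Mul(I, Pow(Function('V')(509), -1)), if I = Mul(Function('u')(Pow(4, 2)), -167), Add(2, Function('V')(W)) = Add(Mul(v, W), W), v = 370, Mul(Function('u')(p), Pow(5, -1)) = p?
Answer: Rational(-13360, 188837) ≈ -0.070749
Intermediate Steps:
Function('u')(p) = Mul(5, p)
Function('V')(W) = Add(-2, Mul(371, W)) (Function('V')(W) = Add(-2, Add(Mul(370, W), W)) = Add(-2, Mul(371, W)))
I = -13360 (I = Mul(Mul(5, Pow(4, 2)), -167) = Mul(Mul(5, 16), -167) = Mul(80, -167) = -13360)
Mul(I, Pow(Function('V')(509), -1)) = Mul(-13360, Pow(Add(-2, Mul(371, 509)), -1)) = Mul(-13360, Pow(Add(-2, 188839), -1)) = Mul(-13360, Pow(188837, -1)) = Mul(-13360, Rational(1, 188837)) = Rational(-13360, 188837)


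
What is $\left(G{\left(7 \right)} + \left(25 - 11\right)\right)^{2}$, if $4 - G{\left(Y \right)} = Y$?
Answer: $121$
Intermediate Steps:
$G{\left(Y \right)} = 4 - Y$
$\left(G{\left(7 \right)} + \left(25 - 11\right)\right)^{2} = \left(\left(4 - 7\right) + \left(25 - 11\right)\right)^{2} = \left(-3 + 14\right)^{2} = 11^{2} = 121$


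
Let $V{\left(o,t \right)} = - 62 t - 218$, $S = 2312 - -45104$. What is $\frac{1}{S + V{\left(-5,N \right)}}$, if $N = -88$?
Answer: $\frac{1}{52654} \approx 1.8992 \cdot 10^{-5}$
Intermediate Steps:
$S = 47416$ ($S = 2312 + 45104 = 47416$)
$V{\left(o,t \right)} = -218 - 62 t$
$\frac{1}{S + V{\left(-5,N \right)}} = \frac{1}{47416 - -5238} = \frac{1}{47416 + \left(-218 + 5456\right)} = \frac{1}{47416 + 5238} = \frac{1}{52654}$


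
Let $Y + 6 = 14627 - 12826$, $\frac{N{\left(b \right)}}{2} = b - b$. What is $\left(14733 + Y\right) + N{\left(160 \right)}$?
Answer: $16528$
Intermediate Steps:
$N{\left(b \right)} = 0$ ($N{\left(b \right)} = 2 \left(b - b\right) = 2 \cdot 0 = 0$)
$Y = 1795$ ($Y = -6 + \left(14627 - 12826\right) = -6 + 1801 = 1795$)
$\left(14733 + Y\right) + N{\left(160 \right)} = \left(14733 + 1795\right) + 0 = 16528 + 0 = 16528$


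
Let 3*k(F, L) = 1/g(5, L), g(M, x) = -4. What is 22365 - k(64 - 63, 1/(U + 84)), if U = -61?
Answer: 268381/12 ≈ 22365.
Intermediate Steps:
k(F, L) = -1/12 (k(F, L) = (⅓)/(-4) = (⅓)*(-¼) = -1/12)
22365 - k(64 - 63, 1/(U + 84)) = 22365 - 1*(-1/12) = 22365 + 1/12 = 268381/12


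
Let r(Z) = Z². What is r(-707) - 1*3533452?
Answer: -3033603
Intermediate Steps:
r(-707) - 1*3533452 = (-707)² - 1*3533452 = 499849 - 3533452 = -3033603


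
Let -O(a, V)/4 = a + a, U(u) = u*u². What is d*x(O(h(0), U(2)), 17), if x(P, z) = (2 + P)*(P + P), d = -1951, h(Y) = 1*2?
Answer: -874048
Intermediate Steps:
h(Y) = 2
U(u) = u³
O(a, V) = -8*a (O(a, V) = -4*(a + a) = -8*a)
x(P, z) = 2*P*(2 + P) (x(P, z) = (2 + P)*(2*P) = 2*P*(2 + P))
d*x(O(h(0), U(2)), 17) = -3902*(-8*2)*(2 - 8*2) = -3902*(-16)*(2 - 16) = -3902*(-16)*(-14) = -1951*448 = -874048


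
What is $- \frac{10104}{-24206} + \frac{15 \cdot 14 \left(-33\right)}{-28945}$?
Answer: $\frac{6574398}{10009181} \approx 0.65684$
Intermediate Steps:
$- \frac{10104}{-24206} + \frac{15 \cdot 14 \left(-33\right)}{-28945} = \left(-10104\right) \left(- \frac{1}{24206}\right) + 210 \left(-33\right) \left(- \frac{1}{28945}\right) = \frac{5052}{12103} - - \frac{198}{827} = \frac{5052}{12103} + \frac{198}{827} = \frac{6574398}{10009181}$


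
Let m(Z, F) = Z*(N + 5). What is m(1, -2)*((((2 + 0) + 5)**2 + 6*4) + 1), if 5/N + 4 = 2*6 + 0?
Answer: 1665/4 ≈ 416.25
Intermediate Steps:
N = 5/8 (N = 5/(-4 + (2*6 + 0)) = 5/(-4 + (12 + 0)) = 5/(-4 + 12) = 5/8 ≈ 0.62500)
m(Z, F) = 45*Z/8 (m(Z, F) = Z*(5/8 + 5) = Z*(45/8) = 45*Z/8)
m(1, -2)*((((2 + 0) + 5)**2 + 6*4) + 1) = ((45/8)*1)*((((2 + 0) + 5)**2 + 6*4) + 1) = 45*(((2 + 5)**2 + 24) + 1)/8 = 45*((7**2 + 24) + 1)/8 = 45*((49 + 24) + 1)/8 = 45*(73 + 1)/8 = (45/8)*74 = 1665/4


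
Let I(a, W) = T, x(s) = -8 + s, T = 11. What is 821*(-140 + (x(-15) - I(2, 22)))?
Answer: -142854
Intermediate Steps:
I(a, W) = 11
821*(-140 + (x(-15) - I(2, 22))) = 821*(-140 + ((-8 - 15) - 1*11)) = 821*(-140 + (-23 - 11)) = 821*(-140 - 34) = 821*(-174) = -142854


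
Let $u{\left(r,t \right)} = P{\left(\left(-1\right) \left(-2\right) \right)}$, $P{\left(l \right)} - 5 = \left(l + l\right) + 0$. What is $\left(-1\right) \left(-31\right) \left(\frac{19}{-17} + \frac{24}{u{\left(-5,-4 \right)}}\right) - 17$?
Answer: $\frac{1582}{51} \approx 31.02$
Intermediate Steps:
$P{\left(l \right)} = 5 + 2 l$ ($P{\left(l \right)} = 5 + \left(\left(l + l\right) + 0\right) = 5 + \left(2 l + 0\right) = 5 + 2 l$)
$u{\left(r,t \right)} = 9$ ($u{\left(r,t \right)} = 5 + 2 \left(\left(-1\right) \left(-2\right)\right) = 5 + 2 \cdot 2 = 5 + 4 = 9$)
$\left(-1\right) \left(-31\right) \left(\frac{19}{-17} + \frac{24}{u{\left(-5,-4 \right)}}\right) - 17 = \left(-1\right) \left(-31\right) \left(\frac{19}{-17} + \frac{24}{9}\right) - 17 = 31 \left(19 \left(- \frac{1}{17}\right) + 24 \cdot \frac{1}{9}\right) + \left(-24 + 7\right) = 31 \left(- \frac{19}{17} + \frac{8}{3}\right) - 17 = 31 \cdot \frac{79}{51} - 17 = \frac{2449}{51} - 17 = \frac{1582}{51}$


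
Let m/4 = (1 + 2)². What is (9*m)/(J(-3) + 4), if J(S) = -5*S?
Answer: 324/19 ≈ 17.053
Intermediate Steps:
m = 36 (m = 4*(1 + 2)² = 4*3² = 4*9 = 36)
(9*m)/(J(-3) + 4) = (9*36)/(-5*(-3) + 4) = 324/(15 + 4) = 324/19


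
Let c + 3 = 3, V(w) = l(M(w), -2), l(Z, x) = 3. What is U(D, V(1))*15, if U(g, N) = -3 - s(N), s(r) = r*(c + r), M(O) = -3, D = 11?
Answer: -180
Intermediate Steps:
V(w) = 3
c = 0 (c = -3 + 3 = 0)
s(r) = r² (s(r) = r*(0 + r) = r*r = r²)
U(g, N) = -3 - N²
U(D, V(1))*15 = (-3 - 1*3²)*15 = (-3 - 1*9)*15 = (-3 - 9)*15 = -12*15 = -180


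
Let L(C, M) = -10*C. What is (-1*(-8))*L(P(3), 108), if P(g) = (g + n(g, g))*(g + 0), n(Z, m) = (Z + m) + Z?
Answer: -2880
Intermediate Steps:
n(Z, m) = m + 2*Z
P(g) = 4*g**2 (P(g) = (g + (g + 2*g))*(g + 0) = (g + 3*g)*g = (4*g)*g = 4*g**2)
(-1*(-8))*L(P(3), 108) = (-1*(-8))*(-40*3**2) = 8*(-40*9) = 8*(-10*36) = 8*(-360) = -2880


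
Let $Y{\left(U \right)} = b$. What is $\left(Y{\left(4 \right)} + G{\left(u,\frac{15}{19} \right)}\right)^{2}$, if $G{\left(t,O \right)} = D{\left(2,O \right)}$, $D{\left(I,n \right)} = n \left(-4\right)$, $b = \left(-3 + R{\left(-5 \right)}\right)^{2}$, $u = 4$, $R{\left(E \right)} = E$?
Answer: $\frac{1336336}{361} \approx 3701.8$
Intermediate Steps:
$b = 64$ ($b = \left(-3 - 5\right)^{2} = \left(-8\right)^{2} = 64$)
$D{\left(I,n \right)} = - 4 n$
$G{\left(t,O \right)} = - 4 O$
$Y{\left(U \right)} = 64$
$\left(Y{\left(4 \right)} + G{\left(u,\frac{15}{19} \right)}\right)^{2} = \left(64 - 4 \cdot \frac{15}{19}\right)^{2} = \left(64 - 4 \cdot 15 \cdot \frac{1}{19}\right)^{2} = \left(64 - \frac{60}{19}\right)^{2} = \left(\frac{1156}{19}\right)^{2} = \frac{1336336}{361}$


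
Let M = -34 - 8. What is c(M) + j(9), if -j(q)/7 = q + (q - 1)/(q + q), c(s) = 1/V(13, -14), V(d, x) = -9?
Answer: -596/9 ≈ -66.222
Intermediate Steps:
M = -42
c(s) = -1/9 (c(s) = 1/(-9) = -1/9)
j(q) = -7*q - 7*(-1 + q)/(2*q) (j(q) = -7*(q + (q - 1)/(q + q)) = -7*(q + (-1 + q)/((2*q))) = -7*(q + (-1 + q)*(1/(2*q))) = -7*(q + (-1 + q)/(2*q)) = -7*q - 7*(-1 + q)/(2*q))
c(M) + j(9) = -1/9 + (-7/2 - 7*9 + (7/2)/9) = -1/9 + (-7/2 - 63 + (7/2)*(1/9)) = -1/9 + (-7/2 - 63 + 7/18) = -1/9 - 595/9 = -596/9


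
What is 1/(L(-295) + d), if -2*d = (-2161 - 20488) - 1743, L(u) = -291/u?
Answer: 295/3598111 ≈ 8.1987e-5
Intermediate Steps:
d = 12196 (d = -((-2161 - 20488) - 1743)/2 = -(-22649 - 1743)/2 = -½*(-24392) = 12196)
1/(L(-295) + d) = 1/(-291/(-295) + 12196) = 1/(-291*(-1/295) + 12196) = 1/(291/295 + 12196) = 1/(3598111/295) = 295/3598111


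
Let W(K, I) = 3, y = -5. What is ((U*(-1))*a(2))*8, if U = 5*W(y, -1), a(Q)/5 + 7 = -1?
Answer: 4800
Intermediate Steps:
a(Q) = -40 (a(Q) = -35 + 5*(-1) = -35 - 5 = -40)
U = 15 (U = 5*3 = 15)
((U*(-1))*a(2))*8 = ((15*(-1))*(-40))*8 = -15*(-40)*8 = 600*8 = 4800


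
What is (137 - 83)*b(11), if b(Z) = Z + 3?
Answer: 756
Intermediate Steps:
b(Z) = 3 + Z
(137 - 83)*b(11) = (137 - 83)*(3 + 11) = 54*14 = 756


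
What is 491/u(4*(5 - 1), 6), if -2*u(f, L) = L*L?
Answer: -491/18 ≈ -27.278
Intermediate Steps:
u(f, L) = -L**2/2 (u(f, L) = -L*L/2 = -L**2/2)
491/u(4*(5 - 1), 6) = 491/((-1/2*6**2)) = 491/((-1/2*36)) = 491/(-18) = 491*(-1/18) = -491/18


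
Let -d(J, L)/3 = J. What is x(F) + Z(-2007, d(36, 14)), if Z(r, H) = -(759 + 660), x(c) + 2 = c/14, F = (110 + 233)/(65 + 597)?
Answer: -1881355/1324 ≈ -1421.0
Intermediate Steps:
d(J, L) = -3*J
F = 343/662 ≈ 0.51813
x(c) = -2 + c/14
Z(r, H) = -1419 (Z(r, H) = -1*1419 = -1419)
x(F) + Z(-2007, d(36, 14)) = (-2 + (1/14)*(343/662)) - 1419 = (-2 + 49/1324) - 1419 = -2599/1324 - 1419 = -1881355/1324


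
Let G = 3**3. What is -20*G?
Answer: -540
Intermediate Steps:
G = 27
-20*G = -20*27 = -540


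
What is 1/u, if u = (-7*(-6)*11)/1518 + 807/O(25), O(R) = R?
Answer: 575/18736 ≈ 0.030690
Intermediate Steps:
u = 18736/575 (u = (-7*(-6)*11)/1518 + 807/25 = (42*11)*(1/1518) + 807*(1/25) = 462*(1/1518) + 807/25 = 7/23 + 807/25 = 18736/575 ≈ 32.584)
1/u = 1/(18736/575) = 575/18736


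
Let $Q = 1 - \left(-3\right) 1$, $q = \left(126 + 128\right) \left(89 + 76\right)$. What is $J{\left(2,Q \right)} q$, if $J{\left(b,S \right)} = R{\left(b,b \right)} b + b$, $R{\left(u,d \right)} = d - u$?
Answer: $83820$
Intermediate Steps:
$q = 41910$ ($q = 254 \cdot 165 = 41910$)
$Q = 4$ ($Q = 1 - -3 = 1 + 3 = 4$)
$J{\left(b,S \right)} = b$ ($J{\left(b,S \right)} = \left(b - b\right) b + b = 0 b + b = 0 + b = b$)
$J{\left(2,Q \right)} q = 2 \cdot 41910 = 83820$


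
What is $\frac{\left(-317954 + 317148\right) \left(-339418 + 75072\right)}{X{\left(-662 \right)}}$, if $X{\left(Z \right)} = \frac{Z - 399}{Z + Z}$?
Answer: $\frac{282095247824}{1061} \approx 2.6588 \cdot 10^{8}$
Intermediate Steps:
$X{\left(Z \right)} = \frac{-399 + Z}{2 Z}$
$\frac{\left(-317954 + 317148\right) \left(-339418 + 75072\right)}{X{\left(-662 \right)}} = \frac{\left(-317954 + 317148\right) \left(-339418 + 75072\right)}{\frac{1}{2} \frac{1}{-662} \left(-399 - 662\right)} = \frac{\left(-806\right) \left(-264346\right)}{\frac{1}{2} \left(- \frac{1}{662}\right) \left(-1061\right)} = \frac{213062876}{\frac{1061}{1324}} = 213062876 \cdot \frac{1324}{1061} = \frac{282095247824}{1061}$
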